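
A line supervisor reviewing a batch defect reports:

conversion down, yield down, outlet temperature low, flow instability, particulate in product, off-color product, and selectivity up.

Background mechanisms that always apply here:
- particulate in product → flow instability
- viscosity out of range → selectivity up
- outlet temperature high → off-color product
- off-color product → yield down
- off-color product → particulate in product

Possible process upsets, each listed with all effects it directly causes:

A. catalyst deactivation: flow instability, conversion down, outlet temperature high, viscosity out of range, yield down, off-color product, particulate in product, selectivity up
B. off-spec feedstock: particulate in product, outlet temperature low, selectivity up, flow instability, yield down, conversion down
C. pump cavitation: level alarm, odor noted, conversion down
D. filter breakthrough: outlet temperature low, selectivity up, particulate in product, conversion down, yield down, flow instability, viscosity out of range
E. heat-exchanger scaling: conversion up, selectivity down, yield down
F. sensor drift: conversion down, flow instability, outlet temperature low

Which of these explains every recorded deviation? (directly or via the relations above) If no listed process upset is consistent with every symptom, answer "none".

Checking each candidate against the observations:
(A) catalyst deactivation — fails on outlet temperature low (predicts outlet temperature high, not outlet temperature low)
(B) off-spec feedstock — conversion down +; yield down +; outlet temperature low +; flow instability +; particulate in product +; off-color product -; selectivity up +
(C) pump cavitation — conversion down +; yield down -; outlet temperature low -; flow instability -; particulate in product -; off-color product -; selectivity up -
(D) filter breakthrough — does not account for off-color product
(E) heat-exchanger scaling — fails on conversion down, outlet temperature low, flow instability, particulate in product, off-color product, selectivity up (predicts conversion up, not conversion down; predicts selectivity down, not selectivity up)
(F) sensor drift — conversion down +; yield down -; outlet temperature low +; flow instability +; particulate in product -; off-color product -; selectivity up -
No candidate is consistent with all observations.

none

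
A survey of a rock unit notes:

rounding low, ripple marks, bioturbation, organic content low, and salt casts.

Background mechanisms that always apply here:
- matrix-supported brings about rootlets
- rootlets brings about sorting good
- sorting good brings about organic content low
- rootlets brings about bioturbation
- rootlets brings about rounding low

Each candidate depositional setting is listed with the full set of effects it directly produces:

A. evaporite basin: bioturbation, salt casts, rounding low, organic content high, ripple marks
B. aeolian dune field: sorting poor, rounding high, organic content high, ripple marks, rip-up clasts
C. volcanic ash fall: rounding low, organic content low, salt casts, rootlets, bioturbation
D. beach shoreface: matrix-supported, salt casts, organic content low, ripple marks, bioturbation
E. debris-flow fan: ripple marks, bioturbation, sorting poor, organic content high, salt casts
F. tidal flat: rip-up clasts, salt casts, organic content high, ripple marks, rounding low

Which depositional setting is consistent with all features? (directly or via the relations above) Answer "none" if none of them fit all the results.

D

Checking each candidate against the observations:
(A) evaporite basin — rounding low match; ripple marks match; bioturbation match; organic content low miss; salt casts match
(B) aeolian dune field — rounding low miss; ripple marks match; bioturbation miss; organic content low miss; salt casts miss
(C) volcanic ash fall — rounding low match; ripple marks miss; bioturbation match; organic content low match; salt casts match
(D) beach shoreface — rounding low match (through matrix-supported → rootlets → rounding low); ripple marks match; bioturbation match; organic content low match; salt casts match
(E) debris-flow fan — rounding low miss; ripple marks match; bioturbation match; organic content low miss; salt casts match
(F) tidal flat — fails on bioturbation, organic content low (predicts organic content high, not organic content low)
Only (D) is consistent with every observation.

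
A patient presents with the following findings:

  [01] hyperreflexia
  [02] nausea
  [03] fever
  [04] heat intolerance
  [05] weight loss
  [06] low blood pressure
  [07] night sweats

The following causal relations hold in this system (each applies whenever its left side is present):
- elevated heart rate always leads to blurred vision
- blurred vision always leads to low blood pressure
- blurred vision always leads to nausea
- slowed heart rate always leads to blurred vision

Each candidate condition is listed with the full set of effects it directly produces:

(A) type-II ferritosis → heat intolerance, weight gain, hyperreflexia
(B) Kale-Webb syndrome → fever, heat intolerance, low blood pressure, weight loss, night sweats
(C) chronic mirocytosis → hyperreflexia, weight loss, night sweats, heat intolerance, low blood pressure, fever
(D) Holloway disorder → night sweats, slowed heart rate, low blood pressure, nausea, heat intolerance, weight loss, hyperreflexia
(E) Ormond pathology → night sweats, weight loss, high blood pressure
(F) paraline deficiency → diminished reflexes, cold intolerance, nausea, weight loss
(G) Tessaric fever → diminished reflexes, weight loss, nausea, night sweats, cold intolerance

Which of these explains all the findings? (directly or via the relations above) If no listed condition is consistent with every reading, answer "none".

Testing each hypothesis:
(A) type-II ferritosis — fails on nausea, fever, weight loss, low blood pressure, night sweats (predicts weight gain, not weight loss)
(B) Kale-Webb syndrome — hyperreflexia -; nausea -; fever +; heat intolerance +; weight loss +; low blood pressure +; night sweats +
(C) chronic mirocytosis — does not account for nausea
(D) Holloway disorder — does not account for fever
(E) Ormond pathology — hyperreflexia -; nausea -; fever -; heat intolerance -; weight loss +; low blood pressure -; night sweats +
(F) paraline deficiency — fails on hyperreflexia, fever, heat intolerance, low blood pressure, night sweats (predicts diminished reflexes, not hyperreflexia; predicts cold intolerance, not heat intolerance)
(G) Tessaric fever — hyperreflexia -; nausea +; fever -; heat intolerance -; weight loss +; low blood pressure -; night sweats +
No candidate is consistent with all observations.

none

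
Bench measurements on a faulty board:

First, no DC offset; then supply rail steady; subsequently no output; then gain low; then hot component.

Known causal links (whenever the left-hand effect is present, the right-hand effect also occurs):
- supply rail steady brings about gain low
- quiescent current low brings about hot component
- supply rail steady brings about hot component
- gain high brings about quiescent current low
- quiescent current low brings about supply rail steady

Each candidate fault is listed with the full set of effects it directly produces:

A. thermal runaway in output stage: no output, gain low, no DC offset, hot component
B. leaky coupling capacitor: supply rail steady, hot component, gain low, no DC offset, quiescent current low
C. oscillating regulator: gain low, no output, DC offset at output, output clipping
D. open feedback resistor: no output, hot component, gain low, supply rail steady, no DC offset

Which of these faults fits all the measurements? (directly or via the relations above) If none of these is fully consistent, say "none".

Testing each hypothesis:
(A) thermal runaway in output stage — no DC offset +; supply rail steady -; no output +; gain low +; hot component +
(B) leaky coupling capacitor — does not account for no output
(C) oscillating regulator — no DC offset -; supply rail steady -; no output +; gain low +; hot component -
(D) open feedback resistor — accounts for every observation
(D) alone accounts for all the evidence.

D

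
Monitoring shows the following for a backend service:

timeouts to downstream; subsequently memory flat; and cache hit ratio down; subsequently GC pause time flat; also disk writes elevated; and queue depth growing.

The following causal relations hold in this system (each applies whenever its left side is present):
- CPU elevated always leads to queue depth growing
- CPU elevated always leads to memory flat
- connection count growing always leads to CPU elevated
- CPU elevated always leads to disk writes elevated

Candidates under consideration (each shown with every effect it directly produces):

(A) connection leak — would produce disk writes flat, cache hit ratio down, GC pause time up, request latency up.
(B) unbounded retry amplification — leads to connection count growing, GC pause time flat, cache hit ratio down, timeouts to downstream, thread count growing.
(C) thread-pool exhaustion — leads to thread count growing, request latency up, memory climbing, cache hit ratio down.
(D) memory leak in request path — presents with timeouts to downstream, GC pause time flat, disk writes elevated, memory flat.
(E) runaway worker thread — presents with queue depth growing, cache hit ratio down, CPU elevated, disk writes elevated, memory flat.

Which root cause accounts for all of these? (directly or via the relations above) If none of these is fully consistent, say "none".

B

Checking each candidate against the observations:
(A) connection leak — fails on timeouts to downstream, memory flat, GC pause time flat, disk writes elevated, queue depth growing (predicts GC pause time up, not GC pause time flat; predicts disk writes flat, not disk writes elevated)
(B) unbounded retry amplification — accounts for every observation (memory flat through connection count growing → CPU elevated → memory flat)
(C) thread-pool exhaustion — fails on timeouts to downstream, memory flat, GC pause time flat, disk writes elevated, queue depth growing (predicts memory climbing, not memory flat)
(D) memory leak in request path — does not account for cache hit ratio down, queue depth growing
(E) runaway worker thread — timeouts to downstream miss; memory flat match; cache hit ratio down match; GC pause time flat miss; disk writes elevated match; queue depth growing match
Only (B) is consistent with every observation.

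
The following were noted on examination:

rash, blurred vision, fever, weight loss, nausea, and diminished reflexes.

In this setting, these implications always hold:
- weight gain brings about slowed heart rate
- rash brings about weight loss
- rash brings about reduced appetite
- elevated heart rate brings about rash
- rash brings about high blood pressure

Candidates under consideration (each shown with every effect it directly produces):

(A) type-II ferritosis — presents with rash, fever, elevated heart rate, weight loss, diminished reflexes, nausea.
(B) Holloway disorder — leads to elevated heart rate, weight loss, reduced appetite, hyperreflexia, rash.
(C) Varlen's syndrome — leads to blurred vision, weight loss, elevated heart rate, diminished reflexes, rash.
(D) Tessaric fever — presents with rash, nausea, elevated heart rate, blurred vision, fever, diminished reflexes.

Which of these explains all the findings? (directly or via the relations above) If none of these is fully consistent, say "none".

Per-candidate check:
(A) type-II ferritosis — rash match; blurred vision miss; fever match; weight loss match; nausea match; diminished reflexes match
(B) Holloway disorder — rash match; blurred vision miss; fever miss; weight loss match; nausea miss; diminished reflexes miss
(C) Varlen's syndrome — does not account for fever, nausea
(D) Tessaric fever — accounts for every observation (weight loss by rash → weight loss)
(D) is the only candidate with no mismatches.

D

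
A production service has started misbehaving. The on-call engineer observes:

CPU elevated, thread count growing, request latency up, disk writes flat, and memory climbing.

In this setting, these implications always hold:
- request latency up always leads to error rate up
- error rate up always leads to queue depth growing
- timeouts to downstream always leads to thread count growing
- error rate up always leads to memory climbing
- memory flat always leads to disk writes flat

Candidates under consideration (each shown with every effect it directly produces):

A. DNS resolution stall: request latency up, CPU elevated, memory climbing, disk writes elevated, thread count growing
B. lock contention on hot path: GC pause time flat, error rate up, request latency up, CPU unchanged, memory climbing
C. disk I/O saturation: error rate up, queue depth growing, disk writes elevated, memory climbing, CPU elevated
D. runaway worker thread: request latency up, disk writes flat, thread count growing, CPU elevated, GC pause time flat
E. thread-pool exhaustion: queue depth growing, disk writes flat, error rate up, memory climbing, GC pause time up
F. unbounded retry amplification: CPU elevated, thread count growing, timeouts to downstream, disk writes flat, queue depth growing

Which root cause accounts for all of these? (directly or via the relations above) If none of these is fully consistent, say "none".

Per-candidate check:
(A) DNS resolution stall — fails on disk writes flat (predicts disk writes elevated, not disk writes flat)
(B) lock contention on hot path — CPU elevated miss; thread count growing miss; request latency up match; disk writes flat miss; memory climbing match
(C) disk I/O saturation — fails on thread count growing, request latency up, disk writes flat (predicts disk writes elevated, not disk writes flat)
(D) runaway worker thread — accounts for every observation (memory climbing by request latency up → error rate up → memory climbing)
(E) thread-pool exhaustion — CPU elevated miss; thread count growing miss; request latency up miss; disk writes flat match; memory climbing match
(F) unbounded retry amplification — CPU elevated match; thread count growing match; request latency up miss; disk writes flat match; memory climbing miss
(D) is the only candidate with no mismatches.

D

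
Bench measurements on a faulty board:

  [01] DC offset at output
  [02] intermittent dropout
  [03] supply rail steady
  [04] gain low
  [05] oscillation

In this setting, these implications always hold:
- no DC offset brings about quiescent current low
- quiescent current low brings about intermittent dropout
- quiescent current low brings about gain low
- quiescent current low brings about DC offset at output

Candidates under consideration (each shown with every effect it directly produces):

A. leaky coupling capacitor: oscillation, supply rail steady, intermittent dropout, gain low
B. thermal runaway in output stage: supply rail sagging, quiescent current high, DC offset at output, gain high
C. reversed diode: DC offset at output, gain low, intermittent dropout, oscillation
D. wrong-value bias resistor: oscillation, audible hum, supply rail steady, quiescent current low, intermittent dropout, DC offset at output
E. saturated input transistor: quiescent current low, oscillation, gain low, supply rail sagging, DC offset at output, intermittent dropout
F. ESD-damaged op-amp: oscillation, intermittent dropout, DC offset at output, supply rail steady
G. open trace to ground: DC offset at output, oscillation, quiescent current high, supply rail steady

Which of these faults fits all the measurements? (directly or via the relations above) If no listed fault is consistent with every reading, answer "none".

Testing each hypothesis:
(A) leaky coupling capacitor — DC offset at output ✗; intermittent dropout ✓; supply rail steady ✓; gain low ✓; oscillation ✓
(B) thermal runaway in output stage — fails on intermittent dropout, supply rail steady, gain low, oscillation (predicts supply rail sagging, not supply rail steady; predicts gain high, not gain low)
(C) reversed diode — DC offset at output ✓; intermittent dropout ✓; supply rail steady ✗; gain low ✓; oscillation ✓
(D) wrong-value bias resistor — DC offset at output ✓; intermittent dropout ✓; supply rail steady ✓; gain low ✓ (by quiescent current low → gain low); oscillation ✓
(E) saturated input transistor — fails on supply rail steady (predicts supply rail sagging, not supply rail steady)
(F) ESD-damaged op-amp — does not account for gain low
(G) open trace to ground — DC offset at output ✓; intermittent dropout ✗; supply rail steady ✓; gain low ✗; oscillation ✓
Only (D) is consistent with every observation.

D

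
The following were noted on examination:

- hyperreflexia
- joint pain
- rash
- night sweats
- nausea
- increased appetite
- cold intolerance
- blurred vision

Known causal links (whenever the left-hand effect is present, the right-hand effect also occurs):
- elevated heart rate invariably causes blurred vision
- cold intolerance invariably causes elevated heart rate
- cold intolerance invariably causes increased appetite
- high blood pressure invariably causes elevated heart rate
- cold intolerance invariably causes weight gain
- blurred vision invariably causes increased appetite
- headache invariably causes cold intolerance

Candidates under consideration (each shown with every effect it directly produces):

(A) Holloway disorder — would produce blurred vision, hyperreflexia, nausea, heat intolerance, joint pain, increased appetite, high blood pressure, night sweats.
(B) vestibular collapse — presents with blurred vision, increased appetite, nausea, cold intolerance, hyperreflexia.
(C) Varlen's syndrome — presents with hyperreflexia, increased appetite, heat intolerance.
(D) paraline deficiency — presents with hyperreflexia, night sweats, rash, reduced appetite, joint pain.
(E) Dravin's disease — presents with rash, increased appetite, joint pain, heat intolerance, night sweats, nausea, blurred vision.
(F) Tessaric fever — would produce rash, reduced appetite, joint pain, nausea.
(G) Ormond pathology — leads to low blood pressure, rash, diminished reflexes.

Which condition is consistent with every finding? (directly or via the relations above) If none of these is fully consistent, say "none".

none

For each candidate, compare predicted effects to what was observed:
(A) Holloway disorder — fails on rash, cold intolerance (predicts heat intolerance, not cold intolerance)
(B) vestibular collapse — hyperreflexia match; joint pain miss; rash miss; night sweats miss; nausea match; increased appetite match; cold intolerance match; blurred vision match
(C) Varlen's syndrome — hyperreflexia match; joint pain miss; rash miss; night sweats miss; nausea miss; increased appetite match; cold intolerance miss; blurred vision miss
(D) paraline deficiency — hyperreflexia match; joint pain match; rash match; night sweats match; nausea miss; increased appetite miss; cold intolerance miss; blurred vision miss
(E) Dravin's disease — fails on hyperreflexia, cold intolerance (predicts heat intolerance, not cold intolerance)
(F) Tessaric fever — fails on hyperreflexia, night sweats, increased appetite, cold intolerance, blurred vision (predicts reduced appetite, not increased appetite)
(G) Ormond pathology — fails on hyperreflexia, joint pain, night sweats, nausea, increased appetite, cold intolerance, blurred vision (predicts diminished reflexes, not hyperreflexia)
None of the listed candidates fits everything.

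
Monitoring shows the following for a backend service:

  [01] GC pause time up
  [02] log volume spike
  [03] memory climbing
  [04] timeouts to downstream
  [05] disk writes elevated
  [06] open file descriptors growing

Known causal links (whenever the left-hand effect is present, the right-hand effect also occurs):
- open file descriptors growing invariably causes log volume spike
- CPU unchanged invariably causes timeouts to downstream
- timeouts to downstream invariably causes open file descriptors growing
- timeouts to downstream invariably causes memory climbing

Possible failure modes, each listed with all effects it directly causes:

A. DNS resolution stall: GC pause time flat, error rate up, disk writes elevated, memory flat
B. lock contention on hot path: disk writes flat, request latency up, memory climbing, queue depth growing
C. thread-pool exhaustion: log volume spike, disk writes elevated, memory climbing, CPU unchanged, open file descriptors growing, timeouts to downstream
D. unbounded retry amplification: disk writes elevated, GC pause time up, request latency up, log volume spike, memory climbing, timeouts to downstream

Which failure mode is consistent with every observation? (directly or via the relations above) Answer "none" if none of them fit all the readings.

D

Per-candidate check:
(A) DNS resolution stall — GC pause time up miss; log volume spike miss; memory climbing miss; timeouts to downstream miss; disk writes elevated match; open file descriptors growing miss
(B) lock contention on hot path — fails on GC pause time up, log volume spike, timeouts to downstream, disk writes elevated, open file descriptors growing (predicts disk writes flat, not disk writes elevated)
(C) thread-pool exhaustion — GC pause time up miss; log volume spike match; memory climbing match; timeouts to downstream match; disk writes elevated match; open file descriptors growing match
(D) unbounded retry amplification — GC pause time up match; log volume spike match; memory climbing match; timeouts to downstream match; disk writes elevated match; open file descriptors growing match (through timeouts to downstream → open file descriptors growing)
(D) alone accounts for all the evidence.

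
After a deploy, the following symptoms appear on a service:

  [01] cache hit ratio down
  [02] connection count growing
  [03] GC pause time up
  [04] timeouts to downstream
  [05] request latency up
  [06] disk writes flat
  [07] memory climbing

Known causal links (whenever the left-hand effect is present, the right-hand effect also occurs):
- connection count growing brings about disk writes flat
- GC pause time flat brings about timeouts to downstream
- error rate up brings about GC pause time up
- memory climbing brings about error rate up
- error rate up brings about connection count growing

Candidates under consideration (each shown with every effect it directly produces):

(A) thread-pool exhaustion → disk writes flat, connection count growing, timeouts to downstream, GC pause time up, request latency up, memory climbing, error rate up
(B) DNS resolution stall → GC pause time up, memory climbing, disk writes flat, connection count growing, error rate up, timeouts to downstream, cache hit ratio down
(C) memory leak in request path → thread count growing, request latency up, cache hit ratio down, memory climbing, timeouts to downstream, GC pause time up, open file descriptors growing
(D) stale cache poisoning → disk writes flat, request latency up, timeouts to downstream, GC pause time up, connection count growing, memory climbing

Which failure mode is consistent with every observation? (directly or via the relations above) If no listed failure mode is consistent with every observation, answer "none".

C

Testing each hypothesis:
(A) thread-pool exhaustion — cache hit ratio down NO; connection count growing yes; GC pause time up yes; timeouts to downstream yes; request latency up yes; disk writes flat yes; memory climbing yes
(B) DNS resolution stall — cache hit ratio down yes; connection count growing yes; GC pause time up yes; timeouts to downstream yes; request latency up NO; disk writes flat yes; memory climbing yes
(C) memory leak in request path — cache hit ratio down yes; connection count growing yes (via memory climbing → error rate up → connection count growing); GC pause time up yes; timeouts to downstream yes; request latency up yes; disk writes flat yes (via memory climbing → error rate up → connection count growing → disk writes flat); memory climbing yes
(D) stale cache poisoning — does not account for cache hit ratio down
(C) is the only candidate with no mismatches.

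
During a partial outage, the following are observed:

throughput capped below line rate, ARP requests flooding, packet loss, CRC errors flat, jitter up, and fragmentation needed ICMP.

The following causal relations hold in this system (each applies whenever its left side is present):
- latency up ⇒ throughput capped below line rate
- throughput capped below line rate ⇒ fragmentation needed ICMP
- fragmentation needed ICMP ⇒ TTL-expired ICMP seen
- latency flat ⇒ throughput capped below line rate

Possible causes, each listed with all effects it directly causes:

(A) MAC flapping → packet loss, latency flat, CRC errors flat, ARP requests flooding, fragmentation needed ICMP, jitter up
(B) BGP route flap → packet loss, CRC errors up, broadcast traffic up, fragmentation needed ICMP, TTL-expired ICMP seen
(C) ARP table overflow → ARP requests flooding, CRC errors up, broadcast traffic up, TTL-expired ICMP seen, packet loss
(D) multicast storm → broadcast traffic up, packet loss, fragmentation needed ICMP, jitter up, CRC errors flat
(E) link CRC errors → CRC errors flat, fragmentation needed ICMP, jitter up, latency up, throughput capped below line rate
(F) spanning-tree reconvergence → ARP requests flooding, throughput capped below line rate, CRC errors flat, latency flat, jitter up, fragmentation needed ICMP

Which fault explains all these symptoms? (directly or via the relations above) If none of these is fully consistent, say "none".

Checking each candidate against the observations:
(A) MAC flapping — throughput capped below line rate match (via latency flat → throughput capped below line rate); ARP requests flooding match; packet loss match; CRC errors flat match; jitter up match; fragmentation needed ICMP match
(B) BGP route flap — throughput capped below line rate miss; ARP requests flooding miss; packet loss match; CRC errors flat miss; jitter up miss; fragmentation needed ICMP match
(C) ARP table overflow — throughput capped below line rate miss; ARP requests flooding match; packet loss match; CRC errors flat miss; jitter up miss; fragmentation needed ICMP miss
(D) multicast storm — throughput capped below line rate miss; ARP requests flooding miss; packet loss match; CRC errors flat match; jitter up match; fragmentation needed ICMP match
(E) link CRC errors — throughput capped below line rate match; ARP requests flooding miss; packet loss miss; CRC errors flat match; jitter up match; fragmentation needed ICMP match
(F) spanning-tree reconvergence — does not account for packet loss
(A) alone accounts for all the evidence.

A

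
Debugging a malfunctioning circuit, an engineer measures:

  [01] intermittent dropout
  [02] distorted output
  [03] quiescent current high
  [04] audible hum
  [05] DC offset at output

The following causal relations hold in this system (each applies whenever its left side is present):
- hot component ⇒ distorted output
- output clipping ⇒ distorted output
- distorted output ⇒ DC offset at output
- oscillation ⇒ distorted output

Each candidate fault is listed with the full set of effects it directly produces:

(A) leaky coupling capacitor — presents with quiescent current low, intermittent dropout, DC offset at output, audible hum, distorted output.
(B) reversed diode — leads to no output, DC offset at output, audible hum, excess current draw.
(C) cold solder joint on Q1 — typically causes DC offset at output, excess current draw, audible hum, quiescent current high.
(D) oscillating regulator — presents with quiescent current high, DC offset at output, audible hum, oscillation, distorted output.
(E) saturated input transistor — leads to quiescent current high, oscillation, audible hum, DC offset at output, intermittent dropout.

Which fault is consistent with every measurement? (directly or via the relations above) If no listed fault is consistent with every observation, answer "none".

Testing each hypothesis:
(A) leaky coupling capacitor — intermittent dropout +; distorted output +; quiescent current high -; audible hum +; DC offset at output +
(B) reversed diode — does not account for intermittent dropout, distorted output, quiescent current high
(C) cold solder joint on Q1 — does not account for intermittent dropout, distorted output
(D) oscillating regulator — intermittent dropout -; distorted output +; quiescent current high +; audible hum +; DC offset at output +
(E) saturated input transistor — accounts for every observation (distorted output via oscillation → distorted output)
(E) is the only candidate with no mismatches.

E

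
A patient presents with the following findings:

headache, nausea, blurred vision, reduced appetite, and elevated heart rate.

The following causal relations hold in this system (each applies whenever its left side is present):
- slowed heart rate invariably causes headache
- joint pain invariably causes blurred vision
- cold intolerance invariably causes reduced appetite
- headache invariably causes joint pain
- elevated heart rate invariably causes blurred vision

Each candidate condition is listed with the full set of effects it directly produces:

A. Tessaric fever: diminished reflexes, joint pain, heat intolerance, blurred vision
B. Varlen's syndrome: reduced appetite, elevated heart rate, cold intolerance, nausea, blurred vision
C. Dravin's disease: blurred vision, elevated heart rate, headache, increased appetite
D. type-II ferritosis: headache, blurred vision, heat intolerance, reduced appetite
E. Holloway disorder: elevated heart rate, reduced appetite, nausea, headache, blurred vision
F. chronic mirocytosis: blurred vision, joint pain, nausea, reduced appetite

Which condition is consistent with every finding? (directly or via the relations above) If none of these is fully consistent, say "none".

E

Checking each candidate against the observations:
(A) Tessaric fever — does not account for headache, nausea, reduced appetite, elevated heart rate
(B) Varlen's syndrome — does not account for headache
(C) Dravin's disease — fails on nausea, reduced appetite (predicts increased appetite, not reduced appetite)
(D) type-II ferritosis — does not account for nausea, elevated heart rate
(E) Holloway disorder — headache +; nausea +; blurred vision +; reduced appetite +; elevated heart rate +
(F) chronic mirocytosis — does not account for headache, elevated heart rate
Only (E) is consistent with every observation.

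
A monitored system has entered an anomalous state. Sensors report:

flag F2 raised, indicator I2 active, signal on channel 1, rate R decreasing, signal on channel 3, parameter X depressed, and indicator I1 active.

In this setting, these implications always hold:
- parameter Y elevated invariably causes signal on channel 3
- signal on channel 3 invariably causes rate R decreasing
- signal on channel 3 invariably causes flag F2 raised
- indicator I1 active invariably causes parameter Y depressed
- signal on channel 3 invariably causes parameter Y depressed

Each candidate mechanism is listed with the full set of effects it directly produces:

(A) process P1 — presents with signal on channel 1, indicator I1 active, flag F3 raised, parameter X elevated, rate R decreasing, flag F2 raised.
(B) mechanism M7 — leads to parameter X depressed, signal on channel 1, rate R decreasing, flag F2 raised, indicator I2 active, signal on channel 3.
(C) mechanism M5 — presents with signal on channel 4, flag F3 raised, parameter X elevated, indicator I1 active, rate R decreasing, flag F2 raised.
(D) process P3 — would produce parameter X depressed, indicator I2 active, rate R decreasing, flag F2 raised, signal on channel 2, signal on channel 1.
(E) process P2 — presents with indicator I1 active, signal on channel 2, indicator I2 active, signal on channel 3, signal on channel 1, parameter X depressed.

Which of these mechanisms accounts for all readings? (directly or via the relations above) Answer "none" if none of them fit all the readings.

For each candidate, compare predicted effects to what was observed:
(A) process P1 — fails on indicator I2 active, signal on channel 3, parameter X depressed (predicts parameter X elevated, not parameter X depressed)
(B) mechanism M7 — flag F2 raised ✓; indicator I2 active ✓; signal on channel 1 ✓; rate R decreasing ✓; signal on channel 3 ✓; parameter X depressed ✓; indicator I1 active ✗
(C) mechanism M5 — fails on indicator I2 active, signal on channel 1, signal on channel 3, parameter X depressed (predicts parameter X elevated, not parameter X depressed)
(D) process P3 — does not account for signal on channel 3, indicator I1 active
(E) process P2 — accounts for every observation (flag F2 raised by signal on channel 3 → flag F2 raised)
(E) is the only candidate with no mismatches.

E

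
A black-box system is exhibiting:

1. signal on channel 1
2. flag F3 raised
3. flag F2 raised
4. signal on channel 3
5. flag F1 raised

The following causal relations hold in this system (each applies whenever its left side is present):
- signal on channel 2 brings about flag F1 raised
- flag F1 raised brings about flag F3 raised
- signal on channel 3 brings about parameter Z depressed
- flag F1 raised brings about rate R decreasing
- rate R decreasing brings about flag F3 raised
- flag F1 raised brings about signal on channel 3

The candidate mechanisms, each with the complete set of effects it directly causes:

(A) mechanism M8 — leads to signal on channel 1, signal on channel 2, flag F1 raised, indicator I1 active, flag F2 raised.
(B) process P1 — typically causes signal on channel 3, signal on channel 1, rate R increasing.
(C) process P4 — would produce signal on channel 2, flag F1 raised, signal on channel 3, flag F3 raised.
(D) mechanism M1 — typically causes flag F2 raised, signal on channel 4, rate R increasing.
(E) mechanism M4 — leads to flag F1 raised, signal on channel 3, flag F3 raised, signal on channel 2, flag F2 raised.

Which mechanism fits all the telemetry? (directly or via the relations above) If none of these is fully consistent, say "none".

A

Per-candidate check:
(A) mechanism M8 — signal on channel 1 match; flag F3 raised match (through flag F1 raised → flag F3 raised); flag F2 raised match; signal on channel 3 match (through flag F1 raised → signal on channel 3); flag F1 raised match
(B) process P1 — signal on channel 1 match; flag F3 raised miss; flag F2 raised miss; signal on channel 3 match; flag F1 raised miss
(C) process P4 — signal on channel 1 miss; flag F3 raised match; flag F2 raised miss; signal on channel 3 match; flag F1 raised match
(D) mechanism M1 — signal on channel 1 miss; flag F3 raised miss; flag F2 raised match; signal on channel 3 miss; flag F1 raised miss
(E) mechanism M4 — does not account for signal on channel 1
(A) is the only candidate with no mismatches.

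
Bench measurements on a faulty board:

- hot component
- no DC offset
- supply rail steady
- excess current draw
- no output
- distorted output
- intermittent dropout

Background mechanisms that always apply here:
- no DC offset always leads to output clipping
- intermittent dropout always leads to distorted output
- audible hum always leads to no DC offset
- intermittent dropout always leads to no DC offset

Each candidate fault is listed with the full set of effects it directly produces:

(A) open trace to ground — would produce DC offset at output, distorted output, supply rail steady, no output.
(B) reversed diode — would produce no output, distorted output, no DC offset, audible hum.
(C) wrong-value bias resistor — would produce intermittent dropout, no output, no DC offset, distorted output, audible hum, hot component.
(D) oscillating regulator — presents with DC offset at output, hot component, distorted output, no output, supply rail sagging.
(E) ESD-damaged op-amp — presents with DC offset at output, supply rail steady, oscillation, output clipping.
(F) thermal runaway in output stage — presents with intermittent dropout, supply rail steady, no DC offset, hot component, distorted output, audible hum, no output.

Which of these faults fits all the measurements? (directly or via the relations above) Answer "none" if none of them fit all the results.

For each candidate, compare predicted effects to what was observed:
(A) open trace to ground — hot component miss; no DC offset miss; supply rail steady match; excess current draw miss; no output match; distorted output match; intermittent dropout miss
(B) reversed diode — does not account for hot component, supply rail steady, excess current draw, intermittent dropout
(C) wrong-value bias resistor — does not account for supply rail steady, excess current draw
(D) oscillating regulator — hot component match; no DC offset miss; supply rail steady miss; excess current draw miss; no output match; distorted output match; intermittent dropout miss
(E) ESD-damaged op-amp — hot component miss; no DC offset miss; supply rail steady match; excess current draw miss; no output miss; distorted output miss; intermittent dropout miss
(F) thermal runaway in output stage — hot component match; no DC offset match; supply rail steady match; excess current draw miss; no output match; distorted output match; intermittent dropout match
No candidate is consistent with all observations.

none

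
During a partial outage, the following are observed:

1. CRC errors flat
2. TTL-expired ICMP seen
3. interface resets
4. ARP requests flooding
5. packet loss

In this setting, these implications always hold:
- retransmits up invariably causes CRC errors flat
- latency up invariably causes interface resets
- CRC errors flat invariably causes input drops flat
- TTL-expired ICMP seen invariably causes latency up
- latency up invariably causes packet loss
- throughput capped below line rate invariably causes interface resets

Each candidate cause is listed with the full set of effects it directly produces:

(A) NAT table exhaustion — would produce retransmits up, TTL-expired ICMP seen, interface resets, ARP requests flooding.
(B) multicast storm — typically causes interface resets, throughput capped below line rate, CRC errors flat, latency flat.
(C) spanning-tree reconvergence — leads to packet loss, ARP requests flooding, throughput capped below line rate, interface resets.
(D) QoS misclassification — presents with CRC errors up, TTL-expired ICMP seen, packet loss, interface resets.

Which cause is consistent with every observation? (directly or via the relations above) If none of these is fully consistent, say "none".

Per-candidate check:
(A) NAT table exhaustion — accounts for every observation (CRC errors flat via retransmits up → CRC errors flat)
(B) multicast storm — does not account for TTL-expired ICMP seen, ARP requests flooding, packet loss
(C) spanning-tree reconvergence — CRC errors flat ✗; TTL-expired ICMP seen ✗; interface resets ✓; ARP requests flooding ✓; packet loss ✓
(D) QoS misclassification — fails on CRC errors flat, ARP requests flooding (predicts CRC errors up, not CRC errors flat)
(A) alone accounts for all the evidence.

A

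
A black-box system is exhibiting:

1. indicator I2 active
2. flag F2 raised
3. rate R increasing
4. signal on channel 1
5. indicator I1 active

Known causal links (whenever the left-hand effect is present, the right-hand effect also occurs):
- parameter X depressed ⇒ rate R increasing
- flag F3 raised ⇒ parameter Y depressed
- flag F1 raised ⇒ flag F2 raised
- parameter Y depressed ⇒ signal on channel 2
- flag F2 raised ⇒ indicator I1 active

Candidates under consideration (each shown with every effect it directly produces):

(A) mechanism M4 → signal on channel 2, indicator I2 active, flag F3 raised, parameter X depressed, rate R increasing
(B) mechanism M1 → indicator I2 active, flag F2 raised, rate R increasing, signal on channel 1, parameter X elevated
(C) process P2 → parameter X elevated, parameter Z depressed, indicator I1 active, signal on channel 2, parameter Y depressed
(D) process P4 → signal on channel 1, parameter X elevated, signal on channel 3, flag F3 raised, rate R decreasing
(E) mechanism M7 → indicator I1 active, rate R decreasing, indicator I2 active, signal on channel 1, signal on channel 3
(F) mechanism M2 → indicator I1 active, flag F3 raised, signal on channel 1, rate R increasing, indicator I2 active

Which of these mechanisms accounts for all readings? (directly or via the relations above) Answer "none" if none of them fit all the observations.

B

Checking each candidate against the observations:
(A) mechanism M4 — does not account for flag F2 raised, signal on channel 1, indicator I1 active
(B) mechanism M1 — indicator I2 active yes; flag F2 raised yes; rate R increasing yes; signal on channel 1 yes; indicator I1 active yes (through flag F2 raised → indicator I1 active)
(C) process P2 — does not account for indicator I2 active, flag F2 raised, rate R increasing, signal on channel 1
(D) process P4 — fails on indicator I2 active, flag F2 raised, rate R increasing, indicator I1 active (predicts rate R decreasing, not rate R increasing)
(E) mechanism M7 — fails on flag F2 raised, rate R increasing (predicts rate R decreasing, not rate R increasing)
(F) mechanism M2 — indicator I2 active yes; flag F2 raised NO; rate R increasing yes; signal on channel 1 yes; indicator I1 active yes
(B) alone accounts for all the evidence.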